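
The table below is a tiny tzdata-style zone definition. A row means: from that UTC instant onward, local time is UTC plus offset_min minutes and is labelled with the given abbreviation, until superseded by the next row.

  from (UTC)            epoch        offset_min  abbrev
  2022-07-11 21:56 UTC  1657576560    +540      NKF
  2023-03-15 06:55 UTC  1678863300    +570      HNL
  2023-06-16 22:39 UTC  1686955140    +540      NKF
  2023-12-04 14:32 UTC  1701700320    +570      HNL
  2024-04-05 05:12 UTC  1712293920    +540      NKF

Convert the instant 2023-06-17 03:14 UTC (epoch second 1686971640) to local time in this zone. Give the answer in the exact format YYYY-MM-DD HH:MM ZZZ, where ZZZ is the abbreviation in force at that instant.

2023-06-17 12:14 NKF

Query: 2023-06-17 03:14 UTC
Rule 3/5 (NKF, +09:00): 2023-06-16 22:39 UTC ≤ query < 2023-12-04 14:32 UTC
3·60 + 14 + 540 = 734 min
734 = 0·1440 + 734; 734 = 12·60 + 14 → 12:14, same day
→ 2023-06-17 12:14 NKF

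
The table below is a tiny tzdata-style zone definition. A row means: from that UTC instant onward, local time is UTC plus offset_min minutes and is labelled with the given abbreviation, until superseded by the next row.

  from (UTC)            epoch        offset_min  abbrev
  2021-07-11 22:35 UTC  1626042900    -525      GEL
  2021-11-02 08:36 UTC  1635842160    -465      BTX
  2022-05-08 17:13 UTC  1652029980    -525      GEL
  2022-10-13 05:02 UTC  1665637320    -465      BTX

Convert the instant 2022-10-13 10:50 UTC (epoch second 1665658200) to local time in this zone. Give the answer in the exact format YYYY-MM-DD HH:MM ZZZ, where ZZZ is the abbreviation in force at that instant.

Query: 2022-10-13 10:50 UTC
Rule 4/4 (BTX, -07:45): 2022-10-13 05:02 UTC ≤ query < +∞
10·60 + 50 - 465 = 185 min
185 = 0·1440 + 185; 185 = 3·60 + 5 → 03:05, same day
→ 2022-10-13 03:05 BTX

2022-10-13 03:05 BTX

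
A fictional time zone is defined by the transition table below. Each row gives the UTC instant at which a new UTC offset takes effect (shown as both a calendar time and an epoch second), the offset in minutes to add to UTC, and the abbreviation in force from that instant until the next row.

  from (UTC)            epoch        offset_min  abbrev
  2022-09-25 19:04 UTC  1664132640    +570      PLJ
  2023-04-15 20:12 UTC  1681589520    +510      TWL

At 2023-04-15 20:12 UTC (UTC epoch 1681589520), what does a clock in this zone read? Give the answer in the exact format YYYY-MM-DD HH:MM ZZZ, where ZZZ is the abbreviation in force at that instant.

2023-04-16 04:42 TWL

Query: 2023-04-15 20:12 UTC
Rule 2/2 (TWL, +08:30): 2023-04-15 20:12 UTC ≤ query < +∞
20·60 + 12 + 510 = 1722 min
1722 = 1·1440 + 282; 282 = 4·60 + 42 → 04:42, 2023-04-15 + 1 day = 2023-04-16
→ 2023-04-16 04:42 TWL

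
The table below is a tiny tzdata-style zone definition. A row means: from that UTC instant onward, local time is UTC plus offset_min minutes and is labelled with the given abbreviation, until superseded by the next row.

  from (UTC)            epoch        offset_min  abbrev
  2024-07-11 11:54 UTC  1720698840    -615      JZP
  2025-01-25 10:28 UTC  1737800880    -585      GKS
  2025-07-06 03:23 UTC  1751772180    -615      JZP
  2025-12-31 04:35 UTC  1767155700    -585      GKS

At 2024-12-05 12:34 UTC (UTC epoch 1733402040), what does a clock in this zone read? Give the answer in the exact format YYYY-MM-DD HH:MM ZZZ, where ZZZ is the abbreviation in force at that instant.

2024-12-05 02:19 JZP

Query: 2024-12-05 12:34 UTC
Rule 1/4 (JZP, -10:15): 2024-07-11 11:54 UTC ≤ query < 2025-01-25 10:28 UTC
12·60 + 34 - 615 = 139 min
139 = 0·1440 + 139; 139 = 2·60 + 19 → 02:19, same day
→ 2024-12-05 02:19 JZP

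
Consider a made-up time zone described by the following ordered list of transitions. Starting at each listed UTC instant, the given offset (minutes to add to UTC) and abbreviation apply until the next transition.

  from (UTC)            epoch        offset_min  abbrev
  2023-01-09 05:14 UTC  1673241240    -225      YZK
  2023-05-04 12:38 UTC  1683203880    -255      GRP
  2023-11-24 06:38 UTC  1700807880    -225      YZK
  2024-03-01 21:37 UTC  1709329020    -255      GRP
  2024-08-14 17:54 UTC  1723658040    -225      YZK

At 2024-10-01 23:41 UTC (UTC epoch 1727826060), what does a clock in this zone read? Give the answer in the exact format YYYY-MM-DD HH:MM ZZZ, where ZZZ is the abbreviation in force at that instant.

2024-10-01 19:56 YZK

Query: 2024-10-01 23:41 UTC
Rule 5/5 (YZK, -03:45): 2024-08-14 17:54 UTC ≤ query < +∞
23·60 + 41 - 225 = 1196 min
1196 = 0·1440 + 1196; 1196 = 19·60 + 56 → 19:56, same day
→ 2024-10-01 19:56 YZK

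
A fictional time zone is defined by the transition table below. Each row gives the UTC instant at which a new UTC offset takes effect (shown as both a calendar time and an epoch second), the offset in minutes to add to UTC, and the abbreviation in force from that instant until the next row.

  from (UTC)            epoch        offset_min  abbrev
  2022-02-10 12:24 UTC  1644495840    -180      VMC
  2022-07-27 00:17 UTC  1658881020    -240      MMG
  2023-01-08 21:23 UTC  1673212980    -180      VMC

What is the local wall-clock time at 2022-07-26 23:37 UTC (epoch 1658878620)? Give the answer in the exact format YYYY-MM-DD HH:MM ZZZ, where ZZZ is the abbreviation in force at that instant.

2022-07-26 20:37 VMC

Query: 2022-07-26 23:37 UTC
Rule 1/3 (VMC, -03:00): 2022-02-10 12:24 UTC ≤ query < 2022-07-27 00:17 UTC
23·60 + 37 - 180 = 1237 min
1237 = 0·1440 + 1237; 1237 = 20·60 + 37 → 20:37, same day
→ 2022-07-26 20:37 VMC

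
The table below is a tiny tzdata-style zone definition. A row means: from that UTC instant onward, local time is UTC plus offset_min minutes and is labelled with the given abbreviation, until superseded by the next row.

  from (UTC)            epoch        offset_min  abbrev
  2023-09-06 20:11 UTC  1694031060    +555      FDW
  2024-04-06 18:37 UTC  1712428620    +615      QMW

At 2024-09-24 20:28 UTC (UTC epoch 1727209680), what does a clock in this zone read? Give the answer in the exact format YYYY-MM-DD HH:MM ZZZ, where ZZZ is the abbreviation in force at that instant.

2024-09-25 06:43 QMW

Query: 2024-09-24 20:28 UTC
Rule 2/2 (QMW, +10:15): 2024-04-06 18:37 UTC ≤ query < +∞
20·60 + 28 + 615 = 1843 min
1843 = 1·1440 + 403; 403 = 6·60 + 43 → 06:43, 2024-09-24 + 1 day = 2024-09-25
→ 2024-09-25 06:43 QMW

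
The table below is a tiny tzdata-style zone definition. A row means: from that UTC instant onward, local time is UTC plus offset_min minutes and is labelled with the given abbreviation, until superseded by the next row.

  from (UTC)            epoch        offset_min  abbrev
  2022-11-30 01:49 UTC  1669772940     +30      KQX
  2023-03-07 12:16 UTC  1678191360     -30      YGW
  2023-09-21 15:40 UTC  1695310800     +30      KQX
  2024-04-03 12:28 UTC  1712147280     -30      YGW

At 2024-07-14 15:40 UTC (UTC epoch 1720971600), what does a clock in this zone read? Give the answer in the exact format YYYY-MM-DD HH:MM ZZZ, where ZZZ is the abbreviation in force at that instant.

Query: 2024-07-14 15:40 UTC
Rule 4/4 (YGW, -00:30): 2024-04-03 12:28 UTC ≤ query < +∞
15·60 + 40 - 30 = 910 min
910 = 0·1440 + 910; 910 = 15·60 + 10 → 15:10, same day
→ 2024-07-14 15:10 YGW

2024-07-14 15:10 YGW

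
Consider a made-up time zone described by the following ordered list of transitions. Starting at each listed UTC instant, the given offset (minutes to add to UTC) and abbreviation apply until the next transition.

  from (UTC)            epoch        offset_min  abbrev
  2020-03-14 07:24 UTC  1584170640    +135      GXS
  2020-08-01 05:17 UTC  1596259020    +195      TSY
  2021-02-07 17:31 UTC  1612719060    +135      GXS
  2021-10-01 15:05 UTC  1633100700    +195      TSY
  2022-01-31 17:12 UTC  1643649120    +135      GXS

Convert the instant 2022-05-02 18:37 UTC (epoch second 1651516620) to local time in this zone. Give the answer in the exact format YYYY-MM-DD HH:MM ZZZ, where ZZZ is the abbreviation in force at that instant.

Query: 2022-05-02 18:37 UTC
Rule 5/5 (GXS, +02:15): 2022-01-31 17:12 UTC ≤ query < +∞
18·60 + 37 + 135 = 1252 min
1252 = 0·1440 + 1252; 1252 = 20·60 + 52 → 20:52, same day
→ 2022-05-02 20:52 GXS

2022-05-02 20:52 GXS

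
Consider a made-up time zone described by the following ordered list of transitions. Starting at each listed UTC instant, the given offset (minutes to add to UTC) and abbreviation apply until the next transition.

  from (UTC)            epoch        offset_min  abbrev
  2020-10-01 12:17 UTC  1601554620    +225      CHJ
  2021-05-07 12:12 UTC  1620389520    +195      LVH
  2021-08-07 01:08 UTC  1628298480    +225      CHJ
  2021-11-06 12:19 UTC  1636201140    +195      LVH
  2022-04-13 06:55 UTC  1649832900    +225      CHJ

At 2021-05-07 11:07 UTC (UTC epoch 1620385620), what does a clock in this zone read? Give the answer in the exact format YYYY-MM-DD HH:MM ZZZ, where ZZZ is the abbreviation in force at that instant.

Query: 2021-05-07 11:07 UTC
Rule 1/5 (CHJ, +03:45): 2020-10-01 12:17 UTC ≤ query < 2021-05-07 12:12 UTC
11·60 + 7 + 225 = 892 min
892 = 0·1440 + 892; 892 = 14·60 + 52 → 14:52, same day
→ 2021-05-07 14:52 CHJ

2021-05-07 14:52 CHJ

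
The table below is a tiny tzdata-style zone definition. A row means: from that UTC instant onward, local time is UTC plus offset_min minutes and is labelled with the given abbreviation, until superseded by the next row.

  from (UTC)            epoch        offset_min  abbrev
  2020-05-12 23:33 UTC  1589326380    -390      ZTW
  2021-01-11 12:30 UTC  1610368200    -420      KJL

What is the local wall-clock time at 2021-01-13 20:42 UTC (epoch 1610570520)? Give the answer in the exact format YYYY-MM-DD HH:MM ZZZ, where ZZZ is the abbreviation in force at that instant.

2021-01-13 13:42 KJL

Query: 2021-01-13 20:42 UTC
Rule 2/2 (KJL, -07:00): 2021-01-11 12:30 UTC ≤ query < +∞
20·60 + 42 - 420 = 822 min
822 = 0·1440 + 822; 822 = 13·60 + 42 → 13:42, same day
→ 2021-01-13 13:42 KJL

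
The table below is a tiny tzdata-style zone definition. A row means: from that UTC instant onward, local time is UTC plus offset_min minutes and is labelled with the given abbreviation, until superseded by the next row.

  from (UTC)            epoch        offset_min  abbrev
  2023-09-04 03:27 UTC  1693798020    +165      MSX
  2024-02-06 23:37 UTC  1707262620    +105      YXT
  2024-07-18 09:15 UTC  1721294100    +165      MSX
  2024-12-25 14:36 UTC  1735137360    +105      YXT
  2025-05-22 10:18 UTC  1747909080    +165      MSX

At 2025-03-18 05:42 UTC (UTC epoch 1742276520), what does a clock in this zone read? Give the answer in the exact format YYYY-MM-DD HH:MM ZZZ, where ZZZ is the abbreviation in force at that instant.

2025-03-18 07:27 YXT

Query: 2025-03-18 05:42 UTC
Rule 4/5 (YXT, +01:45): 2024-12-25 14:36 UTC ≤ query < 2025-05-22 10:18 UTC
5·60 + 42 + 105 = 447 min
447 = 0·1440 + 447; 447 = 7·60 + 27 → 07:27, same day
→ 2025-03-18 07:27 YXT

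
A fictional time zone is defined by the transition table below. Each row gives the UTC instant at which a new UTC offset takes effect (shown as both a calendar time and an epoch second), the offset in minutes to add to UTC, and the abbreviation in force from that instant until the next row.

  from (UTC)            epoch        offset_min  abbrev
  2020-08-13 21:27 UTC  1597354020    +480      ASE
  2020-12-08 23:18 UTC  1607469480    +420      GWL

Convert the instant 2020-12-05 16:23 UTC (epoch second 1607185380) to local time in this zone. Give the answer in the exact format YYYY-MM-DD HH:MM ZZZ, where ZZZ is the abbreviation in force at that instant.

2020-12-06 00:23 ASE

Query: 2020-12-05 16:23 UTC
Rule 1/2 (ASE, +08:00): 2020-08-13 21:27 UTC ≤ query < 2020-12-08 23:18 UTC
16·60 + 23 + 480 = 1463 min
1463 = 1·1440 + 23; 23 = 0·60 + 23 → 00:23, 2020-12-05 + 1 day = 2020-12-06
→ 2020-12-06 00:23 ASE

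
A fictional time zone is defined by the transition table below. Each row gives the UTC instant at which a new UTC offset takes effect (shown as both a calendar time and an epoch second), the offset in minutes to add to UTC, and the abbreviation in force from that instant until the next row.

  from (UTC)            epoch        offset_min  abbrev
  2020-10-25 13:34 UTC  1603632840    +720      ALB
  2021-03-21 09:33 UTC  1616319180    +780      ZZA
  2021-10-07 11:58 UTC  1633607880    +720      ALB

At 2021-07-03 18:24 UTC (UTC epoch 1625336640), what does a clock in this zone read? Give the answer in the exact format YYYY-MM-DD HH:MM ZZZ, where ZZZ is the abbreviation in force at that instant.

Query: 2021-07-03 18:24 UTC
Rule 2/3 (ZZA, +13:00): 2021-03-21 09:33 UTC ≤ query < 2021-10-07 11:58 UTC
18·60 + 24 + 780 = 1884 min
1884 = 1·1440 + 444; 444 = 7·60 + 24 → 07:24, 2021-07-03 + 1 day = 2021-07-04
→ 2021-07-04 07:24 ZZA

2021-07-04 07:24 ZZA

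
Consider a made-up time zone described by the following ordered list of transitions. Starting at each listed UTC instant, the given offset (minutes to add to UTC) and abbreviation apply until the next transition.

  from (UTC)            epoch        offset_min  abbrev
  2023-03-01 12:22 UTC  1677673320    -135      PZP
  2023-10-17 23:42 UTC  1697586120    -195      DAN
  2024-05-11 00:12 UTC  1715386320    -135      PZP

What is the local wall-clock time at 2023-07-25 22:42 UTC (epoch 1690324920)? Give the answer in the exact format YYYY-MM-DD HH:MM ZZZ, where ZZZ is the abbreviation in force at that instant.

2023-07-25 20:27 PZP

Query: 2023-07-25 22:42 UTC
Rule 1/3 (PZP, -02:15): 2023-03-01 12:22 UTC ≤ query < 2023-10-17 23:42 UTC
22·60 + 42 - 135 = 1227 min
1227 = 0·1440 + 1227; 1227 = 20·60 + 27 → 20:27, same day
→ 2023-07-25 20:27 PZP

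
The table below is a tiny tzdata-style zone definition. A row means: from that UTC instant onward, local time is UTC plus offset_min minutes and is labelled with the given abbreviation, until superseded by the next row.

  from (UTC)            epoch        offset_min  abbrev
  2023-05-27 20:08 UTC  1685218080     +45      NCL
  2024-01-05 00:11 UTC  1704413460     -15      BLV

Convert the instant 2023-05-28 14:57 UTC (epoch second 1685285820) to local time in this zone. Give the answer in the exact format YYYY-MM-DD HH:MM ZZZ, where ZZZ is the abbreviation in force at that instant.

2023-05-28 15:42 NCL

Query: 2023-05-28 14:57 UTC
Rule 1/2 (NCL, +00:45): 2023-05-27 20:08 UTC ≤ query < 2024-01-05 00:11 UTC
14·60 + 57 + 45 = 942 min
942 = 0·1440 + 942; 942 = 15·60 + 42 → 15:42, same day
→ 2023-05-28 15:42 NCL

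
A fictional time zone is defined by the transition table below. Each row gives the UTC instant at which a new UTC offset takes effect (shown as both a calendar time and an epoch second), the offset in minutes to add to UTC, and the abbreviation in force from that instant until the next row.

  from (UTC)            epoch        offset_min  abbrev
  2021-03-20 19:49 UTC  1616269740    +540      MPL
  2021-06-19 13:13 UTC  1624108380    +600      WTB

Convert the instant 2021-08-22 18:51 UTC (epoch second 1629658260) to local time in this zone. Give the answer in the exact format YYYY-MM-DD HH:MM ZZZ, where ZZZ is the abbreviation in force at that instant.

2021-08-23 04:51 WTB

Query: 2021-08-22 18:51 UTC
Rule 2/2 (WTB, +10:00): 2021-06-19 13:13 UTC ≤ query < +∞
18·60 + 51 + 600 = 1731 min
1731 = 1·1440 + 291; 291 = 4·60 + 51 → 04:51, 2021-08-22 + 1 day = 2021-08-23
→ 2021-08-23 04:51 WTB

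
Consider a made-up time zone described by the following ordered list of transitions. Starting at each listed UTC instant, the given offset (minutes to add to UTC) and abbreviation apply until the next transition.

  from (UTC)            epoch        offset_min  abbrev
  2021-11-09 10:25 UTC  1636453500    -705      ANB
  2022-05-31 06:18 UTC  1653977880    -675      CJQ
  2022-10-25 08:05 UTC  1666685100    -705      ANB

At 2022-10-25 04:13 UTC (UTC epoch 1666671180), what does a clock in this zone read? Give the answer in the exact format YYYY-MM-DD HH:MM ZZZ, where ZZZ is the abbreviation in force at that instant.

2022-10-24 16:58 CJQ

Query: 2022-10-25 04:13 UTC
Rule 2/3 (CJQ, -11:15): 2022-05-31 06:18 UTC ≤ query < 2022-10-25 08:05 UTC
4·60 + 13 - 675 = -422 min
-422 = -1·1440 + 1018; 1018 = 16·60 + 58 → 16:58, 2022-10-25 - 1 day = 2022-10-24
→ 2022-10-24 16:58 CJQ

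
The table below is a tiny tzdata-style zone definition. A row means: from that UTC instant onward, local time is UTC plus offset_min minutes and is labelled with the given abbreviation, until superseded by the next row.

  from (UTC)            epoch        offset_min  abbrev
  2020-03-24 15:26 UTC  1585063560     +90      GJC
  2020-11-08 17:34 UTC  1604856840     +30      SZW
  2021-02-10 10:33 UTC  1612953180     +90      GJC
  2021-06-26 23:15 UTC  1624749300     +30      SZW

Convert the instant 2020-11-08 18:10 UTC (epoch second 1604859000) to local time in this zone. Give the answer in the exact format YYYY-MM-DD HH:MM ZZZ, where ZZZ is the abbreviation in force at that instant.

2020-11-08 18:40 SZW

Query: 2020-11-08 18:10 UTC
Rule 2/4 (SZW, +00:30): 2020-11-08 17:34 UTC ≤ query < 2021-02-10 10:33 UTC
18·60 + 10 + 30 = 1120 min
1120 = 0·1440 + 1120; 1120 = 18·60 + 40 → 18:40, same day
→ 2020-11-08 18:40 SZW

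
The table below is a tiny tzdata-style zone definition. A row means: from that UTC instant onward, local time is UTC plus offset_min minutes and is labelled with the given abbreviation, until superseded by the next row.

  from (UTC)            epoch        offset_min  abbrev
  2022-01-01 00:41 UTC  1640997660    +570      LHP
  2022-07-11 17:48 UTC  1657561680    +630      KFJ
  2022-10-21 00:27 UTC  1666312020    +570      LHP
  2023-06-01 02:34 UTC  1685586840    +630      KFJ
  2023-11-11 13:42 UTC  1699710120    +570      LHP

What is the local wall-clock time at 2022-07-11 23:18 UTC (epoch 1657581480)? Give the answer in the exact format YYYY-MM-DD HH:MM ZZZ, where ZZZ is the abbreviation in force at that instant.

Query: 2022-07-11 23:18 UTC
Rule 2/5 (KFJ, +10:30): 2022-07-11 17:48 UTC ≤ query < 2022-10-21 00:27 UTC
23·60 + 18 + 630 = 2028 min
2028 = 1·1440 + 588; 588 = 9·60 + 48 → 09:48, 2022-07-11 + 1 day = 2022-07-12
→ 2022-07-12 09:48 KFJ

2022-07-12 09:48 KFJ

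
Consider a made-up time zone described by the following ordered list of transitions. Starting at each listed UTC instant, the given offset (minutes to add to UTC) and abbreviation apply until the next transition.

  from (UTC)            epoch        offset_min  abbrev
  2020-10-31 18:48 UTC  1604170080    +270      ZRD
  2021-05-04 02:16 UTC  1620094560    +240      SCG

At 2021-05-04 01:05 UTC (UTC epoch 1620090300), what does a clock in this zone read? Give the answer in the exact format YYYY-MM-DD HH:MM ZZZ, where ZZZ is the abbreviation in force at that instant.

Query: 2021-05-04 01:05 UTC
Rule 1/2 (ZRD, +04:30): 2020-10-31 18:48 UTC ≤ query < 2021-05-04 02:16 UTC
1·60 + 5 + 270 = 335 min
335 = 0·1440 + 335; 335 = 5·60 + 35 → 05:35, same day
→ 2021-05-04 05:35 ZRD

2021-05-04 05:35 ZRD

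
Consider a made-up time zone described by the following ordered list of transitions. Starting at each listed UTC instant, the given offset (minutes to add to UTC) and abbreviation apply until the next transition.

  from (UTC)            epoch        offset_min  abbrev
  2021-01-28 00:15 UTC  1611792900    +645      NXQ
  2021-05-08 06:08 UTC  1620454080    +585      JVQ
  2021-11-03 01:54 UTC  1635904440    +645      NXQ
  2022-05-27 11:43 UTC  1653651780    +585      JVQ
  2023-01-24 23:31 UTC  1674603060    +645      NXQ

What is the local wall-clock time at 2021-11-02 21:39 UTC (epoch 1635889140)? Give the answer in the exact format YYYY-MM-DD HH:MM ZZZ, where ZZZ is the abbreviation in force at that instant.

2021-11-03 07:24 JVQ

Query: 2021-11-02 21:39 UTC
Rule 2/5 (JVQ, +09:45): 2021-05-08 06:08 UTC ≤ query < 2021-11-03 01:54 UTC
21·60 + 39 + 585 = 1884 min
1884 = 1·1440 + 444; 444 = 7·60 + 24 → 07:24, 2021-11-02 + 1 day = 2021-11-03
→ 2021-11-03 07:24 JVQ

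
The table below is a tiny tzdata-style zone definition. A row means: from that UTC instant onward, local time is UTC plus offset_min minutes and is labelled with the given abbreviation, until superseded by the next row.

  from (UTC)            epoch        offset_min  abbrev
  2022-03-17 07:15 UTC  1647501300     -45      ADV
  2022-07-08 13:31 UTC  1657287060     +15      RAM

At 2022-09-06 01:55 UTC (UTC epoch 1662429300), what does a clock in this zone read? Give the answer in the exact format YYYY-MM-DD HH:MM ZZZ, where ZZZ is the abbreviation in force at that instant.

2022-09-06 02:10 RAM

Query: 2022-09-06 01:55 UTC
Rule 2/2 (RAM, +00:15): 2022-07-08 13:31 UTC ≤ query < +∞
1·60 + 55 + 15 = 130 min
130 = 0·1440 + 130; 130 = 2·60 + 10 → 02:10, same day
→ 2022-09-06 02:10 RAM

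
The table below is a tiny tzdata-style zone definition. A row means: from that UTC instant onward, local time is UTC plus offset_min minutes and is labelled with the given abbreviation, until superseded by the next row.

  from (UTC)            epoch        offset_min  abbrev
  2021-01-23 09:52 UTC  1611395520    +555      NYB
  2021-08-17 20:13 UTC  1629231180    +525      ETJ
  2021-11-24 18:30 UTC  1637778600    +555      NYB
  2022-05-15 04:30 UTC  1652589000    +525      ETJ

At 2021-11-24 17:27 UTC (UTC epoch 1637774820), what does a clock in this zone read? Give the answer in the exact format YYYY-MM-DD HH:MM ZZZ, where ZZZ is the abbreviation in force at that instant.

Query: 2021-11-24 17:27 UTC
Rule 2/4 (ETJ, +08:45): 2021-08-17 20:13 UTC ≤ query < 2021-11-24 18:30 UTC
17·60 + 27 + 525 = 1572 min
1572 = 1·1440 + 132; 132 = 2·60 + 12 → 02:12, 2021-11-24 + 1 day = 2021-11-25
→ 2021-11-25 02:12 ETJ

2021-11-25 02:12 ETJ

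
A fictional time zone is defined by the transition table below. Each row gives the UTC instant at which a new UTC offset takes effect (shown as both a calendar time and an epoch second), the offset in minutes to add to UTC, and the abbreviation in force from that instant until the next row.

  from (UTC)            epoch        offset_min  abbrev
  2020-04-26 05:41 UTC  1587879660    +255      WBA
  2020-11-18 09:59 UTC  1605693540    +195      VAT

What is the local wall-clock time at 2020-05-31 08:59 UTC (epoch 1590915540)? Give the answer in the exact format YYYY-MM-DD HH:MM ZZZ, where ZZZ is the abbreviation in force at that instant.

2020-05-31 13:14 WBA

Query: 2020-05-31 08:59 UTC
Rule 1/2 (WBA, +04:15): 2020-04-26 05:41 UTC ≤ query < 2020-11-18 09:59 UTC
8·60 + 59 + 255 = 794 min
794 = 0·1440 + 794; 794 = 13·60 + 14 → 13:14, same day
→ 2020-05-31 13:14 WBA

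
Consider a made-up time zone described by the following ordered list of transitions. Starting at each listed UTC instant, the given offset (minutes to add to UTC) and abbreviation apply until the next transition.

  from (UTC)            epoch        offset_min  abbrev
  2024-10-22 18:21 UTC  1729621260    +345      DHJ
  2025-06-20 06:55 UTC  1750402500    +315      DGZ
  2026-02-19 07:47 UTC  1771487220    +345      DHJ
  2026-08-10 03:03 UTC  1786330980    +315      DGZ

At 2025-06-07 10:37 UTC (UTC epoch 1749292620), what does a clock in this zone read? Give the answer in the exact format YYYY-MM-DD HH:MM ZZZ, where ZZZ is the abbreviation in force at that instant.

Query: 2025-06-07 10:37 UTC
Rule 1/4 (DHJ, +05:45): 2024-10-22 18:21 UTC ≤ query < 2025-06-20 06:55 UTC
10·60 + 37 + 345 = 982 min
982 = 0·1440 + 982; 982 = 16·60 + 22 → 16:22, same day
→ 2025-06-07 16:22 DHJ

2025-06-07 16:22 DHJ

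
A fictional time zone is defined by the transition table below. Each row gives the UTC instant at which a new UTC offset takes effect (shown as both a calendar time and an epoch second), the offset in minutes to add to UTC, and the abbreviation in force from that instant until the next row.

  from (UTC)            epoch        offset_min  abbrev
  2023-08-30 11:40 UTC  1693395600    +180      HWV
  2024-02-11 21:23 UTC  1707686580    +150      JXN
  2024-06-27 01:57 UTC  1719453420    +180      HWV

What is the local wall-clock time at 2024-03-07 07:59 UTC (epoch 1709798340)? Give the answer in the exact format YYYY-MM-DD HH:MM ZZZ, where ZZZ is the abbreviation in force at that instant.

Query: 2024-03-07 07:59 UTC
Rule 2/3 (JXN, +02:30): 2024-02-11 21:23 UTC ≤ query < 2024-06-27 01:57 UTC
7·60 + 59 + 150 = 629 min
629 = 0·1440 + 629; 629 = 10·60 + 29 → 10:29, same day
→ 2024-03-07 10:29 JXN

2024-03-07 10:29 JXN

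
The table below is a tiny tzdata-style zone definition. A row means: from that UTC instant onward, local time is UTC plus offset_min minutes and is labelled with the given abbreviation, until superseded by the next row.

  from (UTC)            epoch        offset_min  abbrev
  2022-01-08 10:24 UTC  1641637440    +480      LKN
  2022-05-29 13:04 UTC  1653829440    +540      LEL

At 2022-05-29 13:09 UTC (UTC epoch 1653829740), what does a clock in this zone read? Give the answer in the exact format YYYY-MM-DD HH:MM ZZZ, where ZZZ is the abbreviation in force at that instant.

Query: 2022-05-29 13:09 UTC
Rule 2/2 (LEL, +09:00): 2022-05-29 13:04 UTC ≤ query < +∞
13·60 + 9 + 540 = 1329 min
1329 = 0·1440 + 1329; 1329 = 22·60 + 9 → 22:09, same day
→ 2022-05-29 22:09 LEL

2022-05-29 22:09 LEL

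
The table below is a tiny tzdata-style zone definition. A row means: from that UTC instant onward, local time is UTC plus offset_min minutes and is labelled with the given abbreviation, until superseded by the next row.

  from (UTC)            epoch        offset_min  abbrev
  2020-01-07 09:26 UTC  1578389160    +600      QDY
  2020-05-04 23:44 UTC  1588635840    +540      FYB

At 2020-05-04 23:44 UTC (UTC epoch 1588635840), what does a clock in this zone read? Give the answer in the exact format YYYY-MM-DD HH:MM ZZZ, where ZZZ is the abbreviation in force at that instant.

Query: 2020-05-04 23:44 UTC
Rule 2/2 (FYB, +09:00): 2020-05-04 23:44 UTC ≤ query < +∞
23·60 + 44 + 540 = 1964 min
1964 = 1·1440 + 524; 524 = 8·60 + 44 → 08:44, 2020-05-04 + 1 day = 2020-05-05
→ 2020-05-05 08:44 FYB

2020-05-05 08:44 FYB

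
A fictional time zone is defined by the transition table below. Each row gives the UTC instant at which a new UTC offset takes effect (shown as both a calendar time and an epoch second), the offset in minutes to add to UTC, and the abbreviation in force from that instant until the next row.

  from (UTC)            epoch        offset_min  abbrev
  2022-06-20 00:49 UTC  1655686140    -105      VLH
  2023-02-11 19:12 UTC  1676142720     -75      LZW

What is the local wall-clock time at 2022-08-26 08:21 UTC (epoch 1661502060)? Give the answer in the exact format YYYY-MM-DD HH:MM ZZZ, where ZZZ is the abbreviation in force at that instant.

2022-08-26 06:36 VLH

Query: 2022-08-26 08:21 UTC
Rule 1/2 (VLH, -01:45): 2022-06-20 00:49 UTC ≤ query < 2023-02-11 19:12 UTC
8·60 + 21 - 105 = 396 min
396 = 0·1440 + 396; 396 = 6·60 + 36 → 06:36, same day
→ 2022-08-26 06:36 VLH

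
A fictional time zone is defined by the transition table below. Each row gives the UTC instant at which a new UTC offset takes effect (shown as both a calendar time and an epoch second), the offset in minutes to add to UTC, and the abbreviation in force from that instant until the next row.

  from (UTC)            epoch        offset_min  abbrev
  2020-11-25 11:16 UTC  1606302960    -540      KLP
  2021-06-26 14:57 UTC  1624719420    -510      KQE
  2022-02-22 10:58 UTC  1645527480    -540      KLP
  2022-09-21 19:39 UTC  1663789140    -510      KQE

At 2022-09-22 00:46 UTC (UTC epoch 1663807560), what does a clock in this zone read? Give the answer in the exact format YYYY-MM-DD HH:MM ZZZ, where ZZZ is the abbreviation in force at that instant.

2022-09-21 16:16 KQE

Query: 2022-09-22 00:46 UTC
Rule 4/4 (KQE, -08:30): 2022-09-21 19:39 UTC ≤ query < +∞
0·60 + 46 - 510 = -464 min
-464 = -1·1440 + 976; 976 = 16·60 + 16 → 16:16, 2022-09-22 - 1 day = 2022-09-21
→ 2022-09-21 16:16 KQE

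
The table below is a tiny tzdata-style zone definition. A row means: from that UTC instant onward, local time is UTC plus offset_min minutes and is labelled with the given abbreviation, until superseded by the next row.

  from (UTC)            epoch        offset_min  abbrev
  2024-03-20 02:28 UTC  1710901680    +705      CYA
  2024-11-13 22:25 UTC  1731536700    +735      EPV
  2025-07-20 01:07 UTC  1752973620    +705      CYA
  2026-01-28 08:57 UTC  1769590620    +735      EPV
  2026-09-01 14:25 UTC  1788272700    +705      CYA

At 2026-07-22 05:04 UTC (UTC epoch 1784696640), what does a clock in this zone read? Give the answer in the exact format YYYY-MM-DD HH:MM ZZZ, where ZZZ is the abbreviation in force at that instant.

2026-07-22 17:19 EPV

Query: 2026-07-22 05:04 UTC
Rule 4/5 (EPV, +12:15): 2026-01-28 08:57 UTC ≤ query < 2026-09-01 14:25 UTC
5·60 + 4 + 735 = 1039 min
1039 = 0·1440 + 1039; 1039 = 17·60 + 19 → 17:19, same day
→ 2026-07-22 17:19 EPV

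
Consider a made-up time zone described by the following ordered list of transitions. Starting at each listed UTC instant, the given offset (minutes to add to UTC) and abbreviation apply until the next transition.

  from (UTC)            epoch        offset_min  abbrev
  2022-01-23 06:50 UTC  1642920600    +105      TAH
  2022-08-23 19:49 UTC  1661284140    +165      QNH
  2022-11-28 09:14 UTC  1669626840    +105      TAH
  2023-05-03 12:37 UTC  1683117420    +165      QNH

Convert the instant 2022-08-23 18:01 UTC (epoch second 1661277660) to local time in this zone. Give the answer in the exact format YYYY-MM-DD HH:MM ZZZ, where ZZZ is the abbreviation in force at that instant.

Query: 2022-08-23 18:01 UTC
Rule 1/4 (TAH, +01:45): 2022-01-23 06:50 UTC ≤ query < 2022-08-23 19:49 UTC
18·60 + 1 + 105 = 1186 min
1186 = 0·1440 + 1186; 1186 = 19·60 + 46 → 19:46, same day
→ 2022-08-23 19:46 TAH

2022-08-23 19:46 TAH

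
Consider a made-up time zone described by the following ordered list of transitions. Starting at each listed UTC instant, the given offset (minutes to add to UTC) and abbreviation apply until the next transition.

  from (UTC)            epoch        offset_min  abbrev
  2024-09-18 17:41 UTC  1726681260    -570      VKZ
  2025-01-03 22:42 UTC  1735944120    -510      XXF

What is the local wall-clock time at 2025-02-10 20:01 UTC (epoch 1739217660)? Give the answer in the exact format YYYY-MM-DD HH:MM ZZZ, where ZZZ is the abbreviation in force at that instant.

2025-02-10 11:31 XXF

Query: 2025-02-10 20:01 UTC
Rule 2/2 (XXF, -08:30): 2025-01-03 22:42 UTC ≤ query < +∞
20·60 + 1 - 510 = 691 min
691 = 0·1440 + 691; 691 = 11·60 + 31 → 11:31, same day
→ 2025-02-10 11:31 XXF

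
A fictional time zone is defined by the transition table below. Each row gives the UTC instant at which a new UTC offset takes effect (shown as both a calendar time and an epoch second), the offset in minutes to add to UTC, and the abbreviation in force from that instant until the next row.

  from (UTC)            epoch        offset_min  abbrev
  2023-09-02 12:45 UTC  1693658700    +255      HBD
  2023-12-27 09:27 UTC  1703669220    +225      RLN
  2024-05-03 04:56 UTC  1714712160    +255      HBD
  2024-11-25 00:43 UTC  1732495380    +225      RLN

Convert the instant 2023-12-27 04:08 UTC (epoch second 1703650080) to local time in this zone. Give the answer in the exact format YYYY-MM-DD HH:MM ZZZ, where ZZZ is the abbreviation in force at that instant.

Query: 2023-12-27 04:08 UTC
Rule 1/4 (HBD, +04:15): 2023-09-02 12:45 UTC ≤ query < 2023-12-27 09:27 UTC
4·60 + 8 + 255 = 503 min
503 = 0·1440 + 503; 503 = 8·60 + 23 → 08:23, same day
→ 2023-12-27 08:23 HBD

2023-12-27 08:23 HBD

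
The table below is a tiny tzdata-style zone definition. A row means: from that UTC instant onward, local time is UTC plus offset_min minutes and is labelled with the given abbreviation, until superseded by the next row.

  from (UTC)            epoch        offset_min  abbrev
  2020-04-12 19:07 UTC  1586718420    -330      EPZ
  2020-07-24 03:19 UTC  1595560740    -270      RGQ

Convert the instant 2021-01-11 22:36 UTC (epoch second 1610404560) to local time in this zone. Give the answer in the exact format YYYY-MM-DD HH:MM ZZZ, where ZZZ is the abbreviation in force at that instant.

Query: 2021-01-11 22:36 UTC
Rule 2/2 (RGQ, -04:30): 2020-07-24 03:19 UTC ≤ query < +∞
22·60 + 36 - 270 = 1086 min
1086 = 0·1440 + 1086; 1086 = 18·60 + 6 → 18:06, same day
→ 2021-01-11 18:06 RGQ

2021-01-11 18:06 RGQ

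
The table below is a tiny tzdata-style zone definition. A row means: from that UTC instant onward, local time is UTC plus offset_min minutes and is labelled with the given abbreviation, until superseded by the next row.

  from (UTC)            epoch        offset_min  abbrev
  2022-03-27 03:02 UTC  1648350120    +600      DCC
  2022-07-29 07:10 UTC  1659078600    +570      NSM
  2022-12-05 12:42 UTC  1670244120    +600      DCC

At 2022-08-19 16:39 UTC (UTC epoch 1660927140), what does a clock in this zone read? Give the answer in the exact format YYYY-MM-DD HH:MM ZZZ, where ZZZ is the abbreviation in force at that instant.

Query: 2022-08-19 16:39 UTC
Rule 2/3 (NSM, +09:30): 2022-07-29 07:10 UTC ≤ query < 2022-12-05 12:42 UTC
16·60 + 39 + 570 = 1569 min
1569 = 1·1440 + 129; 129 = 2·60 + 9 → 02:09, 2022-08-19 + 1 day = 2022-08-20
→ 2022-08-20 02:09 NSM

2022-08-20 02:09 NSM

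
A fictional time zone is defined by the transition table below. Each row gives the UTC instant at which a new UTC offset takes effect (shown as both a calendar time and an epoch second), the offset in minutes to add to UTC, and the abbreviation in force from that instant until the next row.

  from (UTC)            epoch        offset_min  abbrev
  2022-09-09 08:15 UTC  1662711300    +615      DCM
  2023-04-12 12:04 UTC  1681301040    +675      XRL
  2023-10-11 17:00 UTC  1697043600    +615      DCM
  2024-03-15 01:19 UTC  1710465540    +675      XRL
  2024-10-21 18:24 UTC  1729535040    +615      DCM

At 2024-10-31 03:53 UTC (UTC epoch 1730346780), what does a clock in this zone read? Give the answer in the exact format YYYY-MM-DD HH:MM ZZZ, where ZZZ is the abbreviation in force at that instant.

Query: 2024-10-31 03:53 UTC
Rule 5/5 (DCM, +10:15): 2024-10-21 18:24 UTC ≤ query < +∞
3·60 + 53 + 615 = 848 min
848 = 0·1440 + 848; 848 = 14·60 + 8 → 14:08, same day
→ 2024-10-31 14:08 DCM

2024-10-31 14:08 DCM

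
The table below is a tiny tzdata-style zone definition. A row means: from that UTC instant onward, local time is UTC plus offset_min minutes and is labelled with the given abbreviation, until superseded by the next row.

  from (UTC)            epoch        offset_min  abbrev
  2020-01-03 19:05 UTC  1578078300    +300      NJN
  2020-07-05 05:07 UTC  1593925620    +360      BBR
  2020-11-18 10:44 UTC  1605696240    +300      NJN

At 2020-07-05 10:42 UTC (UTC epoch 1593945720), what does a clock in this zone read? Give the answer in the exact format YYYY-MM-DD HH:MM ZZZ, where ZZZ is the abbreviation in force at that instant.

Query: 2020-07-05 10:42 UTC
Rule 2/3 (BBR, +06:00): 2020-07-05 05:07 UTC ≤ query < 2020-11-18 10:44 UTC
10·60 + 42 + 360 = 1002 min
1002 = 0·1440 + 1002; 1002 = 16·60 + 42 → 16:42, same day
→ 2020-07-05 16:42 BBR

2020-07-05 16:42 BBR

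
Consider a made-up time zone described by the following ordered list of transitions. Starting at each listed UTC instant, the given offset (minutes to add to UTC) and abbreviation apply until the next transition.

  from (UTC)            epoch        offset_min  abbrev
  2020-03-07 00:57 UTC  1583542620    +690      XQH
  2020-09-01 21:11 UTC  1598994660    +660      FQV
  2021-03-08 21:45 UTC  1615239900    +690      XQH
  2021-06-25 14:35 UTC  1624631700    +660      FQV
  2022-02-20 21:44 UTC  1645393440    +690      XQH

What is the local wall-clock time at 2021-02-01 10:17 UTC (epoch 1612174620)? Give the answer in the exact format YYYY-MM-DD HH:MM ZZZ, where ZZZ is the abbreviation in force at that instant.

Query: 2021-02-01 10:17 UTC
Rule 2/5 (FQV, +11:00): 2020-09-01 21:11 UTC ≤ query < 2021-03-08 21:45 UTC
10·60 + 17 + 660 = 1277 min
1277 = 0·1440 + 1277; 1277 = 21·60 + 17 → 21:17, same day
→ 2021-02-01 21:17 FQV

2021-02-01 21:17 FQV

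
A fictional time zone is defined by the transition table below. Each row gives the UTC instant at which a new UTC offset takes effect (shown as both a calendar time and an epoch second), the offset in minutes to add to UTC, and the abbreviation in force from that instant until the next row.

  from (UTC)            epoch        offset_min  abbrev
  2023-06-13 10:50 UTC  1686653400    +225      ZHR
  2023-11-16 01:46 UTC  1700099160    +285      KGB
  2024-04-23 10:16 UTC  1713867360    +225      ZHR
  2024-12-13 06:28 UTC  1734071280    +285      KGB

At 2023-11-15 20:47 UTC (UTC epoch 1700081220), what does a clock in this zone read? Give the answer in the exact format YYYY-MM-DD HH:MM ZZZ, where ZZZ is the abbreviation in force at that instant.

2023-11-16 00:32 ZHR

Query: 2023-11-15 20:47 UTC
Rule 1/4 (ZHR, +03:45): 2023-06-13 10:50 UTC ≤ query < 2023-11-16 01:46 UTC
20·60 + 47 + 225 = 1472 min
1472 = 1·1440 + 32; 32 = 0·60 + 32 → 00:32, 2023-11-15 + 1 day = 2023-11-16
→ 2023-11-16 00:32 ZHR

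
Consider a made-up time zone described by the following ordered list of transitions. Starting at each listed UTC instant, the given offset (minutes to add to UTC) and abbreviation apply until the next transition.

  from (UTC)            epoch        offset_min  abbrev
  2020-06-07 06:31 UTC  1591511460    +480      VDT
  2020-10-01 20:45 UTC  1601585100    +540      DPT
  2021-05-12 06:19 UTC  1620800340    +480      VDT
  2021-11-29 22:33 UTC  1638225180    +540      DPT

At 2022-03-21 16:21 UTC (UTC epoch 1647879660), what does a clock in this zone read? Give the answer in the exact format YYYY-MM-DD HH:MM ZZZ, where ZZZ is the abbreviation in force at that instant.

2022-03-22 01:21 DPT

Query: 2022-03-21 16:21 UTC
Rule 4/4 (DPT, +09:00): 2021-11-29 22:33 UTC ≤ query < +∞
16·60 + 21 + 540 = 1521 min
1521 = 1·1440 + 81; 81 = 1·60 + 21 → 01:21, 2022-03-21 + 1 day = 2022-03-22
→ 2022-03-22 01:21 DPT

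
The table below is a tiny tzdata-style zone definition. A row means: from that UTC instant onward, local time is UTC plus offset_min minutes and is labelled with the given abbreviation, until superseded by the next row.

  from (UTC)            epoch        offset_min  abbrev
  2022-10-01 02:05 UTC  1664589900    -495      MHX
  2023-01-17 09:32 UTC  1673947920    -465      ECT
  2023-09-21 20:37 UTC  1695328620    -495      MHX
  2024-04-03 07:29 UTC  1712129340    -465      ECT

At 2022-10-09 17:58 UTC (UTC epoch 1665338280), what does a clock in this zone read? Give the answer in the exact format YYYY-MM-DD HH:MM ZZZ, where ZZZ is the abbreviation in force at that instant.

2022-10-09 09:43 MHX

Query: 2022-10-09 17:58 UTC
Rule 1/4 (MHX, -08:15): 2022-10-01 02:05 UTC ≤ query < 2023-01-17 09:32 UTC
17·60 + 58 - 495 = 583 min
583 = 0·1440 + 583; 583 = 9·60 + 43 → 09:43, same day
→ 2022-10-09 09:43 MHX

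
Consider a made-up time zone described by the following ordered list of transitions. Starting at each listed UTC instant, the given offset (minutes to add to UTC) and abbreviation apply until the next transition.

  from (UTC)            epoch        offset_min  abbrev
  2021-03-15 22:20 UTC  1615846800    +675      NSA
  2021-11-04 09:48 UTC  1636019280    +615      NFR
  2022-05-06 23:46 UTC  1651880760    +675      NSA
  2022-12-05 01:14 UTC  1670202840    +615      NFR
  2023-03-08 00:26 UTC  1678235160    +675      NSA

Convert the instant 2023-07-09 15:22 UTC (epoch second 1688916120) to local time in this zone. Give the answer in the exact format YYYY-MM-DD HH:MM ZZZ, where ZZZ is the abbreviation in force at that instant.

2023-07-10 02:37 NSA

Query: 2023-07-09 15:22 UTC
Rule 5/5 (NSA, +11:15): 2023-03-08 00:26 UTC ≤ query < +∞
15·60 + 22 + 675 = 1597 min
1597 = 1·1440 + 157; 157 = 2·60 + 37 → 02:37, 2023-07-09 + 1 day = 2023-07-10
→ 2023-07-10 02:37 NSA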